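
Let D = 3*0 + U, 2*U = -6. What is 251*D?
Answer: -753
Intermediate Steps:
U = -3 (U = (½)*(-6) = -3)
D = -3 (D = 3*0 - 3 = 0 - 3 = -3)
251*D = 251*(-3) = -753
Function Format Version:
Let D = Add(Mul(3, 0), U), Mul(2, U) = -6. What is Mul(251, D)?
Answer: -753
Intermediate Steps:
U = -3 (U = Mul(Rational(1, 2), -6) = -3)
D = -3 (D = Add(Mul(3, 0), -3) = Add(0, -3) = -3)
Mul(251, D) = Mul(251, -3) = -753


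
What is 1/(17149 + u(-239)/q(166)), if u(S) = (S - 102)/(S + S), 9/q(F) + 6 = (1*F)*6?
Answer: 239/4117366 ≈ 5.8047e-5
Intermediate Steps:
q(F) = 9/(-6 + 6*F) (q(F) = 9/(-6 + (1*F)*6) = 9/(-6 + F*6) = 9/(-6 + 6*F))
u(S) = (-102 + S)/(2*S) (u(S) = (-102 + S)/((2*S)) = (-102 + S)*(1/(2*S)) = (-102 + S)/(2*S))
1/(17149 + u(-239)/q(166)) = 1/(17149 + ((1/2)*(-102 - 239)/(-239))/((3/(2*(-1 + 166))))) = 1/(17149 + ((1/2)*(-1/239)*(-341))/(((3/2)/165))) = 1/(17149 + 341/(478*(((3/2)*(1/165))))) = 1/(17149 + 341/(478*(1/110))) = 1/(17149 + (341/478)*110) = 1/(17149 + 18755/239) = 1/(4117366/239) = 239/4117366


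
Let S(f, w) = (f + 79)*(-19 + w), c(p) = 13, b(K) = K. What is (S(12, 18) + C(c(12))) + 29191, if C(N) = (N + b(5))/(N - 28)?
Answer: 145494/5 ≈ 29099.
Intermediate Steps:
S(f, w) = (-19 + w)*(79 + f) (S(f, w) = (79 + f)*(-19 + w) = (-19 + w)*(79 + f))
C(N) = (5 + N)/(-28 + N) (C(N) = (N + 5)/(N - 28) = (5 + N)/(-28 + N))
(S(12, 18) + C(c(12))) + 29191 = ((-1501 - 19*12 + 79*18 + 12*18) + (5 + 13)/(-28 + 13)) + 29191 = ((-1501 - 228 + 1422 + 216) + 18/(-15)) + 29191 = (-91 - 1/15*18) + 29191 = (-91 - 6/5) + 29191 = -461/5 + 29191 = 145494/5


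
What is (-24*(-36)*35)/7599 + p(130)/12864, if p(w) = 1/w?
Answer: 16856988133/4235986560 ≈ 3.9795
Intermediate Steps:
(-24*(-36)*35)/7599 + p(130)/12864 = (-24*(-36)*35)/7599 + 1/(130*12864) = (864*35)*(1/7599) + (1/130)*(1/12864) = 30240*(1/7599) + 1/1672320 = 10080/2533 + 1/1672320 = 16856988133/4235986560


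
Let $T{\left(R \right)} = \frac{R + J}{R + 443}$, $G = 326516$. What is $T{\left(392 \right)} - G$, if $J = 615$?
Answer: $- \frac{272639853}{835} \approx -3.2652 \cdot 10^{5}$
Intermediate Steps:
$T{\left(R \right)} = \frac{615 + R}{443 + R}$ ($T{\left(R \right)} = \frac{R + 615}{R + 443} = \frac{615 + R}{443 + R}$)
$T{\left(392 \right)} - G = \frac{615 + 392}{443 + 392} - 326516 = \frac{1}{835} \cdot 1007 - 326516 = \frac{1007}{835} - 326516 = - \frac{272639853}{835}$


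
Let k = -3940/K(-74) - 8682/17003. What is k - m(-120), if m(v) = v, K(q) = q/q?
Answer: -64960142/17003 ≈ -3820.5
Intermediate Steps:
K(q) = 1
k = -67000502/17003 (k = -3940/1 - 8682/17003 = -3940*1 - 8682*1/17003 = -3940 - 8682/17003 = -67000502/17003 ≈ -3940.5)
k - m(-120) = -67000502/17003 - 1*(-120) = -67000502/17003 + 120 = -64960142/17003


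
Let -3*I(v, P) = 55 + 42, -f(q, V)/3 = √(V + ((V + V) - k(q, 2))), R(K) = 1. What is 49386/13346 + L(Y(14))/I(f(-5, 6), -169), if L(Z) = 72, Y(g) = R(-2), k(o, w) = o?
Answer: 953853/647281 ≈ 1.4736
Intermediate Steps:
Y(g) = 1
f(q, V) = -3*√(-q + 3*V) (f(q, V) = -3*√(V + ((V + V) - q)) = -3*√(V + (2*V - q)) = -3*√(V + (-q + 2*V)) = -3*√(-q + 3*V))
I(v, P) = -97/3 (I(v, P) = -(55 + 42)/3 = -⅓*97 = -97/3)
49386/13346 + L(Y(14))/I(f(-5, 6), -169) = 49386/13346 + 72/(-97/3) = 49386*(1/13346) + 72*(-3/97) = 24693/6673 - 216/97 = 953853/647281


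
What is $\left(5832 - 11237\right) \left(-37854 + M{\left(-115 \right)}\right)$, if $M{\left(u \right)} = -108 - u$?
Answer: $204563035$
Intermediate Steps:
$\left(5832 - 11237\right) \left(-37854 + M{\left(-115 \right)}\right) = \left(5832 - 11237\right) \left(-37854 - -7\right) = - 5405 \left(-37854 + \left(-108 + 115\right)\right) = - 5405 \left(-37854 + 7\right) = \left(-5405\right) \left(-37847\right) = 204563035$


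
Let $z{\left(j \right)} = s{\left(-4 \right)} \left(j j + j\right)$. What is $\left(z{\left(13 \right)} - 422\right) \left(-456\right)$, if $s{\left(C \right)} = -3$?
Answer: $441408$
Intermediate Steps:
$z{\left(j \right)} = - 3 j - 3 j^{2}$ ($z{\left(j \right)} = - 3 \left(j j + j\right) = - 3 \left(j^{2} + j\right) = - 3 \left(j + j^{2}\right) = - 3 j - 3 j^{2}$)
$\left(z{\left(13 \right)} - 422\right) \left(-456\right) = \left(\left(-3\right) 13 \left(1 + 13\right) - 422\right) \left(-456\right) = \left(\left(-3\right) 13 \cdot 14 - 422\right) \left(-456\right) = \left(-546 - 422\right) \left(-456\right) = \left(-968\right) \left(-456\right) = 441408$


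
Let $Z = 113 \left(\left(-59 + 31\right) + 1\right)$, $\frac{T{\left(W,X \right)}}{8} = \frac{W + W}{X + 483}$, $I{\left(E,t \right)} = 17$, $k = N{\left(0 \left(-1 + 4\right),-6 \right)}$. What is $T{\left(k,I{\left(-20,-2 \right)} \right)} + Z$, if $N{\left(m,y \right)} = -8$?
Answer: $- \frac{381407}{125} \approx -3051.3$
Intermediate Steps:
$k = -8$
$T{\left(W,X \right)} = \frac{16 W}{483 + X}$ ($T{\left(W,X \right)} = 8 \frac{W + W}{X + 483} = 8 \frac{2 W}{483 + X} = \frac{16 W}{483 + X}$)
$Z = -3051$ ($Z = 113 \left(-28 + 1\right) = 113 \left(-27\right) = -3051$)
$T{\left(k,I{\left(-20,-2 \right)} \right)} + Z = 16 \left(-8\right) \frac{1}{483 + 17} - 3051 = 16 \left(-8\right) \frac{1}{500} - 3051 = - \frac{32}{125} - 3051 = - \frac{381407}{125}$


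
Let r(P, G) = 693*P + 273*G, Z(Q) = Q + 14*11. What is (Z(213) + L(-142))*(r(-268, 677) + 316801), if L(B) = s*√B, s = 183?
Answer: 115934566 + 57809334*I*√142 ≈ 1.1593e+8 + 6.8888e+8*I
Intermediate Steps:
L(B) = 183*√B
Z(Q) = 154 + Q (Z(Q) = Q + 154 = 154 + Q)
r(P, G) = 273*G + 693*P
(Z(213) + L(-142))*(r(-268, 677) + 316801) = ((154 + 213) + 183*√(-142))*((273*677 + 693*(-268)) + 316801) = (367 + 183*(I*√142))*((184821 - 185724) + 316801) = (367 + 183*I*√142)*(-903 + 316801) = (367 + 183*I*√142)*315898 = 115934566 + 57809334*I*√142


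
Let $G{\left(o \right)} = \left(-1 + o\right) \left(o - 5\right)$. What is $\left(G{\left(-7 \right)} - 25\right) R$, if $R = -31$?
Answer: $-2201$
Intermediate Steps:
$G{\left(o \right)} = \left(-1 + o\right) \left(-5 + o\right)$
$\left(G{\left(-7 \right)} - 25\right) R = \left(\left(5 + \left(-7\right)^{2} - -42\right) - 25\right) \left(-31\right) = \left(\left(5 + 49 + 42\right) - 25\right) \left(-31\right) = \left(96 - 25\right) \left(-31\right) = 71 \left(-31\right) = -2201$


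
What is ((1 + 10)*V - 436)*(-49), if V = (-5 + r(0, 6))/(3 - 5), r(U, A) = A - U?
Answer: 43267/2 ≈ 21634.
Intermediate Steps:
V = -½ (V = (-5 + (6 - 1*0))/(3 - 5) = (-5 + (6 + 0))/(-2) = (-5 + 6)*(-½) = 1*(-½) = -½ ≈ -0.50000)
((1 + 10)*V - 436)*(-49) = ((1 + 10)*(-½) - 436)*(-49) = (11*(-½) - 436)*(-49) = (-11/2 - 436)*(-49) = -883/2*(-49) = 43267/2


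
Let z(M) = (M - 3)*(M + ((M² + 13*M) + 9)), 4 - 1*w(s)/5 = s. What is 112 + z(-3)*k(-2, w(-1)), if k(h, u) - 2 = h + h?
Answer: -176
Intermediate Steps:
w(s) = 20 - 5*s
k(h, u) = 2 + 2*h (k(h, u) = 2 + (h + h) = 2 + 2*h)
z(M) = (-3 + M)*(9 + M² + 14*M) (z(M) = (-3 + M)*(M + (9 + M² + 13*M)) = (-3 + M)*(9 + M² + 14*M))
112 + z(-3)*k(-2, w(-1)) = 112 + (-27 + (-3)³ - 33*(-3) + 11*(-3)²)*(2 + 2*(-2)) = 112 + (-27 - 27 + 99 + 11*9)*(2 - 4) = 112 + (-27 - 27 + 99 + 99)*(-2) = 112 + 144*(-2) = 112 - 288 = -176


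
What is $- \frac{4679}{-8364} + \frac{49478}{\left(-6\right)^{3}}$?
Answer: $- \frac{4300243}{18819} \approx -228.51$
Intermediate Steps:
$- \frac{4679}{-8364} + \frac{49478}{\left(-6\right)^{3}} = \left(-4679\right) \left(- \frac{1}{8364}\right) + \frac{49478}{-216} = \frac{4679}{8364} + 49478 \left(- \frac{1}{216}\right) = \frac{4679}{8364} - \frac{24739}{108} = - \frac{4300243}{18819}$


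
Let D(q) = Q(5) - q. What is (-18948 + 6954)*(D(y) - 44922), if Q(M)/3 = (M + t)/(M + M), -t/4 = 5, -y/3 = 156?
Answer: 533235249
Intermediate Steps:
y = -468 (y = -3*156 = -468)
t = -20 (t = -4*5 = -20)
Q(M) = 3*(-20 + M)/(2*M) (Q(M) = 3*((M - 20)/(M + M)) = 3*((-20 + M)/((2*M))) = 3*((-20 + M)*(1/(2*M))) = 3*((-20 + M)/(2*M)) = 3*(-20 + M)/(2*M))
D(q) = -9/2 - q (D(q) = (3/2 - 30/5) - q = (3/2 - 30*⅕) - q = (3/2 - 6) - q = -9/2 - q)
(-18948 + 6954)*(D(y) - 44922) = (-18948 + 6954)*((-9/2 - 1*(-468)) - 44922) = -11994*((-9/2 + 468) - 44922) = -11994*(927/2 - 44922) = -11994*(-88917/2) = 533235249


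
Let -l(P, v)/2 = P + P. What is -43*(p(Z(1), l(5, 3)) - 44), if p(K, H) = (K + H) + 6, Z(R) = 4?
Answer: 2322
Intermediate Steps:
l(P, v) = -4*P (l(P, v) = -2*(P + P) = -4*P)
p(K, H) = 6 + H + K (p(K, H) = (H + K) + 6 = 6 + H + K)
-43*(p(Z(1), l(5, 3)) - 44) = -43*((6 - 4*5 + 4) - 44) = -43*((6 - 20 + 4) - 44) = -43*(-10 - 44) = -43*(-54) = 2322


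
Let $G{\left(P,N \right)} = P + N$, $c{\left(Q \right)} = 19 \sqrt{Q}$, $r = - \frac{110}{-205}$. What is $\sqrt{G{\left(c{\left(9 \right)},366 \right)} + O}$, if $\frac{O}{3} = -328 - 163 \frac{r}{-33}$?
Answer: $\frac{5 i \sqrt{37187}}{41} \approx 23.517 i$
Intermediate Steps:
$r = \frac{22}{41}$ ($r = \left(-110\right) \left(- \frac{1}{205}\right) = \frac{22}{41} \approx 0.53658$)
$G{\left(P,N \right)} = N + P$
$O = - \frac{40018}{41}$ ($O = 3 \left(-328 - 163 \frac{22}{41 \left(-33\right)}\right) = 3 \left(-328 - 163 \cdot \frac{22}{41} \left(- \frac{1}{33}\right)\right) = 3 \left(-328 - - \frac{326}{123}\right) = 3 \left(-328 + \frac{326}{123}\right) = 3 \left(- \frac{40018}{123}\right) = - \frac{40018}{41} \approx -976.05$)
$\sqrt{G{\left(c{\left(9 \right)},366 \right)} + O} = \sqrt{\left(366 + 19 \sqrt{9}\right) - \frac{40018}{41}} = \sqrt{\left(366 + 19 \cdot 3\right) - \frac{40018}{41}} = \sqrt{\left(366 + 57\right) - \frac{40018}{41}} = \sqrt{423 - \frac{40018}{41}} = \sqrt{- \frac{22675}{41}} = \frac{5 i \sqrt{37187}}{41}$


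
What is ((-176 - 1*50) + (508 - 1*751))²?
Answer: 219961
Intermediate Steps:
((-176 - 1*50) + (508 - 1*751))² = ((-176 - 50) + (508 - 751))² = (-226 - 243)² = (-469)² = 219961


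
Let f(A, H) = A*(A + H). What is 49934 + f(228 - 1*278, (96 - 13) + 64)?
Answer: 45084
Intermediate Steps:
49934 + f(228 - 1*278, (96 - 13) + 64) = 49934 + (228 - 1*278)*((228 - 1*278) + ((96 - 13) + 64)) = 49934 + (228 - 278)*((228 - 278) + (83 + 64)) = 49934 - 50*(-50 + 147) = 49934 - 50*97 = 49934 - 4850 = 45084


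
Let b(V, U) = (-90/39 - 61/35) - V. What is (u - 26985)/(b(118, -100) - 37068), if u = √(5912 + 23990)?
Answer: 4092725/5640491 - 455*√29902/16921473 ≈ 0.72095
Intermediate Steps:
u = √29902 ≈ 172.92
b(V, U) = -1843/455 - V (b(V, U) = (-90*1/39 - 61*1/35) - V = (-30/13 - 61/35) - V = -1843/455 - V)
(u - 26985)/(b(118, -100) - 37068) = (√29902 - 26985)/((-1843/455 - 1*118) - 37068) = (-26985 + √29902)/((-1843/455 - 118) - 37068) = (-26985 + √29902)/(-55533/455 - 37068) = (-26985 + √29902)/(-16921473/455) = (-26985 + √29902)*(-455/16921473) = 4092725/5640491 - 455*√29902/16921473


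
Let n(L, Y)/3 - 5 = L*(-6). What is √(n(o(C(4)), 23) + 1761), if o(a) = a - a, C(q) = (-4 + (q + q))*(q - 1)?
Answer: 4*√111 ≈ 42.143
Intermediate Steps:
C(q) = (-1 + q)*(-4 + 2*q) (C(q) = (-4 + 2*q)*(-1 + q) = (-1 + q)*(-4 + 2*q))
o(a) = 0
n(L, Y) = 15 - 18*L (n(L, Y) = 15 + 3*(L*(-6)) = 15 + 3*(-6*L) = 15 - 18*L)
√(n(o(C(4)), 23) + 1761) = √((15 - 18*0) + 1761) = √((15 + 0) + 1761) = √(15 + 1761) = √1776 = 4*√111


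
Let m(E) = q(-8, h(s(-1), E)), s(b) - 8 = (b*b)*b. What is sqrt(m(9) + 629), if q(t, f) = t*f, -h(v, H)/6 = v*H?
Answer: sqrt(3653) ≈ 60.440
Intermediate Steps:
s(b) = 8 + b**3 (s(b) = 8 + (b*b)*b = 8 + b**2*b = 8 + b**3)
h(v, H) = -6*H*v (h(v, H) = -6*v*H = -6*H*v)
q(t, f) = f*t
m(E) = 336*E (m(E) = -6*E*(8 + (-1)**3)*(-8) = -6*E*(8 - 1)*(-8) = -6*E*7*(-8) = -42*E*(-8) = 336*E)
sqrt(m(9) + 629) = sqrt(336*9 + 629) = sqrt(3024 + 629) = sqrt(3653)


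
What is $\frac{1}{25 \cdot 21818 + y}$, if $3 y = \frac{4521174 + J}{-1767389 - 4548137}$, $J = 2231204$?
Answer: $\frac{9473289}{5167202108861} \approx 1.8334 \cdot 10^{-6}$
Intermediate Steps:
$y = - \frac{3376189}{9473289}$ ($y = \frac{\left(4521174 + 2231204\right) \frac{1}{-1767389 - 4548137}}{3} = \frac{6752378 \frac{1}{-6315526}}{3} = \frac{6752378 \left(- \frac{1}{6315526}\right)}{3} = \frac{1}{3} \left(- \frac{3376189}{3157763}\right) = - \frac{3376189}{9473289} \approx -0.35639$)
$\frac{1}{25 \cdot 21818 + y} = \frac{1}{25 \cdot 21818 - \frac{3376189}{9473289}} = \frac{1}{545450 - \frac{3376189}{9473289}} = \frac{1}{\frac{5167202108861}{9473289}} = \frac{9473289}{5167202108861}$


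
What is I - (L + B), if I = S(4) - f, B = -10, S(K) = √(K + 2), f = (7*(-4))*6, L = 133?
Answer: 45 + √6 ≈ 47.449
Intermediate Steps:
f = -168 (f = -28*6 = -168)
S(K) = √(2 + K)
I = 168 + √6 (I = √(2 + 4) - 1*(-168) = √6 + 168 = 168 + √6 ≈ 170.45)
I - (L + B) = (168 + √6) - (133 - 10) = (168 + √6) - 1*123 = (168 + √6) - 123 = 45 + √6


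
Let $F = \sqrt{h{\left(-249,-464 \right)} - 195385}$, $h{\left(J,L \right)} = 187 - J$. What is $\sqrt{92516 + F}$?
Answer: $\sqrt{92516 + 3 i \sqrt{21661}} \approx 304.17 + 0.7258 i$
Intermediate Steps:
$F = 3 i \sqrt{21661}$ ($F = \sqrt{\left(187 - -249\right) - 195385} = \sqrt{\left(187 + 249\right) - 195385} = \sqrt{436 - 195385} = \sqrt{-194949} = 3 i \sqrt{21661} \approx 441.53 i$)
$\sqrt{92516 + F} = \sqrt{92516 + 3 i \sqrt{21661}}$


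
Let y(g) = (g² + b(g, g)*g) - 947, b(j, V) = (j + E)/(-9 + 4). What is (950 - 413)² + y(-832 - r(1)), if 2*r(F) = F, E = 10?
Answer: 843532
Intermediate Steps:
r(F) = F/2
b(j, V) = -2 - j/5 (b(j, V) = (j + 10)/(-9 + 4) = (10 + j)/(-5) = (10 + j)*(-⅕) = -2 - j/5)
y(g) = -947 + g² + g*(-2 - g/5) (y(g) = (g² + (-2 - g/5)*g) - 947 = (g² + g*(-2 - g/5)) - 947 = -947 + g² + g*(-2 - g/5))
(950 - 413)² + y(-832 - r(1)) = (950 - 413)² + (-947 - 2*(-832 - 1/2) + 4*(-832 - 1/2)²/5) = 537² + (-947 - 2*(-832 - 1*½) + 4*(-832 - 1*½)²/5) = 288369 + (-947 - 2*(-832 - ½) + 4*(-832 - ½)²/5) = 288369 + (-947 - 2*(-1665/2) + 4*(-1665/2)²/5) = 288369 + (-947 + 1665 + (⅘)*(2772225/4)) = 288369 + (-947 + 1665 + 554445) = 288369 + 555163 = 843532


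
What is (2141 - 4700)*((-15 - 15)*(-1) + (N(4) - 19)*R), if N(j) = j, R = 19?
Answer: 652545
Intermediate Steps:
(2141 - 4700)*((-15 - 15)*(-1) + (N(4) - 19)*R) = (2141 - 4700)*((-15 - 15)*(-1) + (4 - 19)*19) = -2559*(-30*(-1) - 15*19) = -2559*(30 - 285) = -2559*(-255) = 652545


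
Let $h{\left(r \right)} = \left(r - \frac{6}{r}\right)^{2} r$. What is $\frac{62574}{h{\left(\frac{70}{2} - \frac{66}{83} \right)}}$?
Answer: $\frac{101576580256182}{64297737476569} \approx 1.5798$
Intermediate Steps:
$h{\left(r \right)} = r \left(r - \frac{6}{r}\right)^{2}$
$\frac{62574}{h{\left(\frac{70}{2} - \frac{66}{83} \right)}} = \frac{62574}{\frac{1}{\frac{70}{2} - \frac{66}{83}} \left(-6 + \left(\frac{70}{2} - \frac{66}{83}\right)^{2}\right)^{2}} = \frac{62574}{\frac{1}{70 \cdot \frac{1}{2} - \frac{66}{83}} \left(-6 + \left(70 \cdot \frac{1}{2} - \frac{66}{83}\right)^{2}\right)^{2}} = \frac{62574}{\frac{1}{35 - \frac{66}{83}} \left(-6 + \left(35 - \frac{66}{83}\right)^{2}\right)^{2}} = \frac{62574}{\frac{1}{\frac{2839}{83}} \left(-6 + \left(\frac{2839}{83}\right)^{2}\right)^{2}} = \frac{62574}{\frac{83}{2839} \left(-6 + \frac{8059921}{6889}\right)^{2}} = \frac{62574}{\frac{83}{2839} \left(\frac{8018587}{6889}\right)^{2}} = \frac{62574}{\frac{83}{2839} \cdot \frac{64297737476569}{47458321}} = \frac{62574}{\frac{64297737476569}{1623303293}} = 62574 \cdot \frac{1623303293}{64297737476569} = \frac{101576580256182}{64297737476569}$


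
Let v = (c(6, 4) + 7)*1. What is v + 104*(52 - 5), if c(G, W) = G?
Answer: 4901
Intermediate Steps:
v = 13 (v = (6 + 7)*1 = 13*1 = 13)
v + 104*(52 - 5) = 13 + 104*(52 - 5) = 13 + 104*47 = 13 + 4888 = 4901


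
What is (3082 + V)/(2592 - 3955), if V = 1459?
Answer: -4541/1363 ≈ -3.3316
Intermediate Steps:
(3082 + V)/(2592 - 3955) = (3082 + 1459)/(2592 - 3955) = 4541/(-1363) = 4541*(-1/1363) = -4541/1363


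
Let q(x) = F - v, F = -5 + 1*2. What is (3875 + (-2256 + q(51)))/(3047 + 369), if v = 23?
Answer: 1593/3416 ≈ 0.46633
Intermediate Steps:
F = -3 (F = -5 + 2 = -3)
q(x) = -26 (q(x) = -3 - 1*23 = -3 - 23 = -26)
(3875 + (-2256 + q(51)))/(3047 + 369) = (3875 + (-2256 - 26))/(3047 + 369) = (3875 - 2282)/3416 = 1593*(1/3416) = 1593/3416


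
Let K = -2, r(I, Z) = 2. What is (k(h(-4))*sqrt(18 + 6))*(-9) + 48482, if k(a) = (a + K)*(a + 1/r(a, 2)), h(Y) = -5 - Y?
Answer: 48482 - 27*sqrt(6) ≈ 48416.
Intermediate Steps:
k(a) = (1/2 + a)*(-2 + a) (k(a) = (a - 2)*(a + 1/2) = (-2 + a)*(a + 1/2) = (-2 + a)*(1/2 + a) = (1/2 + a)*(-2 + a))
(k(h(-4))*sqrt(18 + 6))*(-9) + 48482 = ((-1 + (-5 - 1*(-4))**2 - 3*(-5 - 1*(-4))/2)*sqrt(18 + 6))*(-9) + 48482 = ((-1 + (-5 + 4)**2 - 3*(-5 + 4)/2)*sqrt(24))*(-9) + 48482 = ((-1 + (-1)**2 - 3/2*(-1))*(2*sqrt(6)))*(-9) + 48482 = ((-1 + 1 + 3/2)*(2*sqrt(6)))*(-9) + 48482 = (3*(2*sqrt(6))/2)*(-9) + 48482 = (3*sqrt(6))*(-9) + 48482 = -27*sqrt(6) + 48482 = 48482 - 27*sqrt(6)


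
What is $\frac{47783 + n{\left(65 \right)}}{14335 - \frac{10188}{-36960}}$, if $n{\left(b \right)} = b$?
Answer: $\frac{147371840}{44152649} \approx 3.3378$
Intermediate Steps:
$\frac{47783 + n{\left(65 \right)}}{14335 - \frac{10188}{-36960}} = \frac{47783 + 65}{14335 - \frac{10188}{-36960}} = \frac{47848}{14335 - - \frac{849}{3080}} = \frac{47848}{14335 + \frac{849}{3080}} = \frac{47848}{\frac{44152649}{3080}} = 47848 \cdot \frac{3080}{44152649} = \frac{147371840}{44152649}$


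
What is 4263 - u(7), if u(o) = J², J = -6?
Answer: 4227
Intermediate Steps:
u(o) = 36 (u(o) = (-6)² = 36)
4263 - u(7) = 4263 - 1*36 = 4263 - 36 = 4227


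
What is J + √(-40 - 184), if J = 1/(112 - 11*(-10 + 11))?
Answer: 1/101 + 4*I*√14 ≈ 0.009901 + 14.967*I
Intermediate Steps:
J = 1/101 (J = 1/(112 - 11*1) = 1/(112 - 11) = 1/101 ≈ 0.0099010)
J + √(-40 - 184) = 1/101 + √(-40 - 184) = 1/101 + √(-224) = 1/101 + 4*I*√14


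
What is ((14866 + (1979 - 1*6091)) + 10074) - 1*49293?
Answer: -28465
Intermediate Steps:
((14866 + (1979 - 1*6091)) + 10074) - 1*49293 = ((14866 + (1979 - 6091)) + 10074) - 49293 = ((14866 - 4112) + 10074) - 49293 = (10754 + 10074) - 49293 = 20828 - 49293 = -28465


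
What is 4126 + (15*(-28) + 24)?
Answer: 3730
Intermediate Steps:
4126 + (15*(-28) + 24) = 4126 + (-420 + 24) = 4126 - 396 = 3730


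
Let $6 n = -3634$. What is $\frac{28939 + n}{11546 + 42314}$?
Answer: $\frac{4250}{8079} \approx 0.52606$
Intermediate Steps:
$n = - \frac{1817}{3}$ ($n = \frac{1}{6} \left(-3634\right) = - \frac{1817}{3} \approx -605.67$)
$\frac{28939 + n}{11546 + 42314} = \frac{28939 - \frac{1817}{3}}{11546 + 42314} = \frac{85000}{3 \cdot 53860} = \frac{85000}{3} \cdot \frac{1}{53860} = \frac{4250}{8079}$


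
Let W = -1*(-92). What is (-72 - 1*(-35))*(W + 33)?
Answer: -4625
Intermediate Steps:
W = 92
(-72 - 1*(-35))*(W + 33) = (-72 - 1*(-35))*(92 + 33) = (-72 + 35)*125 = -37*125 = -4625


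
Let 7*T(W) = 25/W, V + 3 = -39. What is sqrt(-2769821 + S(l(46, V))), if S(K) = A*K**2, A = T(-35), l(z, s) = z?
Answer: I*sqrt(135731809)/7 ≈ 1664.3*I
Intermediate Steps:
V = -42 (V = -3 - 39 = -42)
T(W) = 25/(7*W) (T(W) = (25/W)/7 = 25/(7*W))
A = -5/49 (A = (25/7)/(-35) = (25/7)*(-1/35) = -5/49 ≈ -0.10204)
S(K) = -5*K**2/49
sqrt(-2769821 + S(l(46, V))) = sqrt(-2769821 - 5/49*46**2) = sqrt(-2769821 - 5/49*2116) = sqrt(-2769821 - 10580/49) = sqrt(-135731809/49) = I*sqrt(135731809)/7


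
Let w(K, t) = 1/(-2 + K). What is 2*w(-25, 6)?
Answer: -2/27 ≈ -0.074074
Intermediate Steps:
2*w(-25, 6) = 2/(-2 - 25) = 2/(-27) = 2*(-1/27) = -2/27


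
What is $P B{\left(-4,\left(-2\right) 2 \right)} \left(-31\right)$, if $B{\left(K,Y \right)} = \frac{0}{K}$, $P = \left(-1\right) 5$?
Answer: $0$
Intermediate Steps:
$P = -5$
$B{\left(K,Y \right)} = 0$
$P B{\left(-4,\left(-2\right) 2 \right)} \left(-31\right) = \left(-5\right) 0 \left(-31\right) = 0 \left(-31\right) = 0$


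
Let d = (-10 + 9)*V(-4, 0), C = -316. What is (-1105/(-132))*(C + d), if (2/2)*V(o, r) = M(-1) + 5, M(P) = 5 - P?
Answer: -120445/44 ≈ -2737.4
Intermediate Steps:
V(o, r) = 11 (V(o, r) = (5 - 1*(-1)) + 5 = (5 + 1) + 5 = 6 + 5 = 11)
d = -11 (d = (-10 + 9)*11 = -1*11 = -11)
(-1105/(-132))*(C + d) = (-1105/(-132))*(-316 - 11) = -1105*(-1/132)*(-327) = (1105/132)*(-327) = -120445/44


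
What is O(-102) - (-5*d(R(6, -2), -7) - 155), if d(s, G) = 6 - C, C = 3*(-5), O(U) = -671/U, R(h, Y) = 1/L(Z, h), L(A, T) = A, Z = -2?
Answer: 27191/102 ≈ 266.58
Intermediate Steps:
R(h, Y) = -1/2 (R(h, Y) = 1/(-2) = -1/2)
C = -15
d(s, G) = 21 (d(s, G) = 6 - 1*(-15) = 6 + 15 = 21)
O(-102) - (-5*d(R(6, -2), -7) - 155) = -671/(-102) - (-5*21 - 155) = -671*(-1/102) - (-105 - 155) = 671/102 - 1*(-260) = 671/102 + 260 = 27191/102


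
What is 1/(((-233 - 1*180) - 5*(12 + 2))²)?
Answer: 1/233289 ≈ 4.2865e-6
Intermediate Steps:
1/(((-233 - 1*180) - 5*(12 + 2))²) = 1/(((-233 - 180) - 5*14)²) = 1/((-413 - 70)²) = 1/((-483)²) = 1/233289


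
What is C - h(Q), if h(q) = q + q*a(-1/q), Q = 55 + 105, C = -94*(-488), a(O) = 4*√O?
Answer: 45712 - 16*I*√10 ≈ 45712.0 - 50.596*I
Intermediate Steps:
C = 45872
Q = 160
h(q) = q + 4*q*√(-1/q) (h(q) = q + q*(4*√(-1/q)) = q + 4*q*√(-1/q))
C - h(Q) = 45872 - 160*(1 + 4*√(-1/160)) = 45872 - 160*(1 + 4*(I*√10/40)) = 45872 - 160*(1 + I*√10/10) = 45872 - (160 + 16*I*√10) = 45872 + (-160 - 16*I*√10) = 45712 - 16*I*√10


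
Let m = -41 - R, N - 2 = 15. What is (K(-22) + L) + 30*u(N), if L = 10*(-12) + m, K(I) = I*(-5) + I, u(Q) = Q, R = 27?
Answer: 410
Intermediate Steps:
N = 17 (N = 2 + 15 = 17)
m = -68 (m = -41 - 1*27 = -41 - 27 = -68)
K(I) = -4*I (K(I) = -5*I + I = -4*I)
L = -188 (L = 10*(-12) - 68 = -120 - 68 = -188)
(K(-22) + L) + 30*u(N) = (-4*(-22) - 188) + 30*17 = (88 - 188) + 510 = -100 + 510 = 410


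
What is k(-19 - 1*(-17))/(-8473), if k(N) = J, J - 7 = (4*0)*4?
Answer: -7/8473 ≈ -0.00082615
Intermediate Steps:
J = 7 (J = 7 + (4*0)*4 = 7 + 0*4 = 7 + 0 = 7)
k(N) = 7
k(-19 - 1*(-17))/(-8473) = 7/(-8473) = 7*(-1/8473) = -7/8473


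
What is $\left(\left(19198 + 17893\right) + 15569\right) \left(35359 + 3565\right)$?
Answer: $2049737840$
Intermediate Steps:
$\left(\left(19198 + 17893\right) + 15569\right) \left(35359 + 3565\right) = \left(37091 + 15569\right) 38924 = 52660 \cdot 38924 = 2049737840$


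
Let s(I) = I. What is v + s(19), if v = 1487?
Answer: 1506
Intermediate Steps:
v + s(19) = 1487 + 19 = 1506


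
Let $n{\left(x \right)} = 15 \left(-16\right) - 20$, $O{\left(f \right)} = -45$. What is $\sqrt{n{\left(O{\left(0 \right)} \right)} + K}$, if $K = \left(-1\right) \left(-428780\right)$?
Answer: $2 \sqrt{107130} \approx 654.61$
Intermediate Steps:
$n{\left(x \right)} = -260$ ($n{\left(x \right)} = -240 - 20 = -260$)
$K = 428780$
$\sqrt{n{\left(O{\left(0 \right)} \right)} + K} = \sqrt{-260 + 428780} = \sqrt{428520} = 2 \sqrt{107130}$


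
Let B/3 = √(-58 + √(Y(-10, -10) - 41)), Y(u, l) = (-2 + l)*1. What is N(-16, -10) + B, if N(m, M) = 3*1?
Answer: 3 + 3*√(-58 + I*√53) ≈ 4.4311 + 22.892*I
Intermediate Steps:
N(m, M) = 3
Y(u, l) = -2 + l
B = 3*√(-58 + I*√53) (B = 3*√(-58 + √((-2 - 10) - 41)) = 3*√(-58 + √(-12 - 41)) = 3*√(-58 + √(-53)) = 3*√(-58 + I*√53) ≈ 1.4311 + 22.892*I)
N(-16, -10) + B = 3 + 3*√(-58 + I*√53)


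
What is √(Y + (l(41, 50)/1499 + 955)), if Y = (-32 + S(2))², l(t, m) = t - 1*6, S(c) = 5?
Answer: √3784002149/1499 ≈ 41.037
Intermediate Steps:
l(t, m) = -6 + t (l(t, m) = t - 6 = -6 + t)
Y = 729 (Y = (-32 + 5)² = (-27)² = 729)
√(Y + (l(41, 50)/1499 + 955)) = √(729 + ((-6 + 41)/1499 + 955)) = √(729 + (35*(1/1499) + 955)) = √(729 + (35/1499 + 955)) = √(729 + 1431580/1499) = √(2524351/1499) = √3784002149/1499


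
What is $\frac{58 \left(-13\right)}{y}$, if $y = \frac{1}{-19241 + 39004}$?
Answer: $-14901302$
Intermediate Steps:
$y = \frac{1}{19763} \approx 5.06 \cdot 10^{-5}$
$\frac{58 \left(-13\right)}{y} = 58 \left(-13\right) \frac{1}{\frac{1}{19763}} = \left(-754\right) 19763 = -14901302$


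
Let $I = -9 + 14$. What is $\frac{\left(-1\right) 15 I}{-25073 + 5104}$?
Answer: $\frac{75}{19969} \approx 0.0037558$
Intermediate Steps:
$I = 5$
$\frac{\left(-1\right) 15 I}{-25073 + 5104} = \frac{\left(-1\right) 15 \cdot 5}{-25073 + 5104} = \frac{\left(-15\right) 5}{-19969} = \left(-75\right) \left(- \frac{1}{19969}\right) = \frac{75}{19969}$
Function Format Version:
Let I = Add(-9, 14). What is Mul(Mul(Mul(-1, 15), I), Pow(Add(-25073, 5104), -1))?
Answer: Rational(75, 19969) ≈ 0.0037558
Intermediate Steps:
I = 5
Mul(Mul(Mul(-1, 15), I), Pow(Add(-25073, 5104), -1)) = Mul(Mul(Mul(-1, 15), 5), Pow(Add(-25073, 5104), -1)) = Mul(Mul(-15, 5), Pow(-19969, -1)) = Mul(-75, Rational(-1, 19969)) = Rational(75, 19969)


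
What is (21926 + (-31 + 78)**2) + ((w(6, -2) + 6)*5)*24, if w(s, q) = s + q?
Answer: 25335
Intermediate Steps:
w(s, q) = q + s
(21926 + (-31 + 78)**2) + ((w(6, -2) + 6)*5)*24 = (21926 + (-31 + 78)**2) + (((-2 + 6) + 6)*5)*24 = (21926 + 47**2) + ((4 + 6)*5)*24 = (21926 + 2209) + (10*5)*24 = 24135 + 50*24 = 24135 + 1200 = 25335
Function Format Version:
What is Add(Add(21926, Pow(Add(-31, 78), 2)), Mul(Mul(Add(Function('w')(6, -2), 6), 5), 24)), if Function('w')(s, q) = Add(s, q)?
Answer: 25335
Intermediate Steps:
Function('w')(s, q) = Add(q, s)
Add(Add(21926, Pow(Add(-31, 78), 2)), Mul(Mul(Add(Function('w')(6, -2), 6), 5), 24)) = Add(Add(21926, Pow(Add(-31, 78), 2)), Mul(Mul(Add(Add(-2, 6), 6), 5), 24)) = Add(Add(21926, Pow(47, 2)), Mul(Mul(Add(4, 6), 5), 24)) = Add(Add(21926, 2209), Mul(Mul(10, 5), 24)) = Add(24135, Mul(50, 24)) = Add(24135, 1200) = 25335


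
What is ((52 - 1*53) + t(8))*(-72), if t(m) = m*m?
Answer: -4536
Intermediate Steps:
t(m) = m²
((52 - 1*53) + t(8))*(-72) = ((52 - 1*53) + 8²)*(-72) = ((52 - 53) + 64)*(-72) = (-1 + 64)*(-72) = 63*(-72) = -4536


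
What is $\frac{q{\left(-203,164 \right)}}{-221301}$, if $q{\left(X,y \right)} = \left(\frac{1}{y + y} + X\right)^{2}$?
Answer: $- \frac{4433295889}{23808446784} \approx -0.18621$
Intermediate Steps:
$q{\left(X,y \right)} = \left(X + \frac{1}{2 y}\right)^{2}$ ($q{\left(X,y \right)} = \left(\frac{1}{2 y} + X\right)^{2} = \left(X + \frac{1}{2 y}\right)^{2}$)
$\frac{q{\left(-203,164 \right)}}{-221301} = \frac{\frac{1}{4} \cdot \frac{1}{26896} \left(1 + 2 \left(-203\right) 164\right)^{2}}{-221301} = \frac{1}{4} \cdot \frac{1}{26896} \left(1 - 66584\right)^{2} \left(- \frac{1}{221301}\right) = \frac{1}{4} \cdot \frac{1}{26896} \left(-66583\right)^{2} \left(- \frac{1}{221301}\right) = \frac{1}{4} \cdot \frac{1}{26896} \cdot 4433295889 \left(- \frac{1}{221301}\right) = \frac{4433295889}{107584} \left(- \frac{1}{221301}\right) = - \frac{4433295889}{23808446784}$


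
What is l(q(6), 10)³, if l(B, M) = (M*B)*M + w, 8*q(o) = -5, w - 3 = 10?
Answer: -970299/8 ≈ -1.2129e+5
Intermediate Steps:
w = 13 (w = 3 + 10 = 13)
q(o) = -5/8 (q(o) = (⅛)*(-5) = -5/8)
l(B, M) = 13 + B*M² (l(B, M) = (M*B)*M + 13 = (B*M)*M + 13 = B*M² + 13 = 13 + B*M²)
l(q(6), 10)³ = (13 - 5/8*10²)³ = (13 - 5/8*100)³ = (13 - 125/2)³ = (-99/2)³ = -970299/8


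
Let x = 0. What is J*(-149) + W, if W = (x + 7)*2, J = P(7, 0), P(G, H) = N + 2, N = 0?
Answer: -284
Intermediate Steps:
P(G, H) = 2 (P(G, H) = 0 + 2 = 2)
J = 2
W = 14 (W = (0 + 7)*2 = 7*2 = 14)
J*(-149) + W = 2*(-149) + 14 = -298 + 14 = -284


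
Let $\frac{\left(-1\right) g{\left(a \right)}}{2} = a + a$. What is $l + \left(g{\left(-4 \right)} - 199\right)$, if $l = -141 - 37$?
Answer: $-361$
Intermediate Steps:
$l = -178$ ($l = -141 - 37 = -178$)
$g{\left(a \right)} = - 4 a$ ($g{\left(a \right)} = - 2 \left(a + a\right) = - 2 \cdot 2 a = - 4 a$)
$l + \left(g{\left(-4 \right)} - 199\right) = -178 - 183 = -361$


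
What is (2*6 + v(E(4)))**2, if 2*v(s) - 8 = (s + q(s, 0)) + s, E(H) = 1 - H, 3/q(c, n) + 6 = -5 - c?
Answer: 42025/256 ≈ 164.16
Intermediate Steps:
q(c, n) = 3/(-11 - c) (q(c, n) = 3/(-6 + (-5 - c)) = 3/(-11 - c))
v(s) = 4 + s - 3/(2*(11 + s)) (v(s) = 4 + ((s - 3/(11 + s)) + s)/2 = 4 + (-3/(11 + s) + 2*s)/2 = 4 + (s - 3/(2*(11 + s))) = 4 + s - 3/(2*(11 + s)))
(2*6 + v(E(4)))**2 = (2*6 + (-3/2 + (4 + (1 - 1*4))*(11 + (1 - 1*4)))/(11 + (1 - 1*4)))**2 = (12 + (-3/2 + (4 + (1 - 4))*(11 + (1 - 4)))/(11 + (1 - 4)))**2 = (12 + (-3/2 + (4 - 3)*(11 - 3))/(11 - 3))**2 = (12 + (-3/2 + 1*8)/8)**2 = (12 + (-3/2 + 8)/8)**2 = (12 + (1/8)*(13/2))**2 = (12 + 13/16)**2 = (205/16)**2 = 42025/256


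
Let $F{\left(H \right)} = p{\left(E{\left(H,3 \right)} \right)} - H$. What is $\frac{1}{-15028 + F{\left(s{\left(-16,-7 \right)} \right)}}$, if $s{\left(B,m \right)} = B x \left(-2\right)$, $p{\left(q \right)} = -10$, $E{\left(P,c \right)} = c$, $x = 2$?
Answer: $- \frac{1}{15102} \approx -6.6216 \cdot 10^{-5}$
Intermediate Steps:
$s{\left(B,m \right)} = - 4 B$ ($s{\left(B,m \right)} = B 2 \left(-2\right) = 2 B \left(-2\right) = - 4 B$)
$F{\left(H \right)} = -10 - H$
$\frac{1}{-15028 + F{\left(s{\left(-16,-7 \right)} \right)}} = \frac{1}{-15028 - \left(10 - -64\right)} = \frac{1}{-15028 - 74} = \frac{1}{-15102} = - \frac{1}{15102}$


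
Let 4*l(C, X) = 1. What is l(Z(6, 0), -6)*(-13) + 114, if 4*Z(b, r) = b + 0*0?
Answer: 443/4 ≈ 110.75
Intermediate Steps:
Z(b, r) = b/4 (Z(b, r) = (b + 0*0)/4 = (b + 0)/4 = b/4)
l(C, X) = ¼ (l(C, X) = (¼)*1 = ¼)
l(Z(6, 0), -6)*(-13) + 114 = (¼)*(-13) + 114 = -13/4 + 114 = 443/4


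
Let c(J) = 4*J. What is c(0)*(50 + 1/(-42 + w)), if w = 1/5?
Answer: 0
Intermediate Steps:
w = ⅕ ≈ 0.20000
c(0)*(50 + 1/(-42 + w)) = (4*0)*(50 + 1/(-42 + ⅕)) = 0*(50 + 1/(-209/5)) = 0*(50 - 5/209) = 0*(10445/209) = 0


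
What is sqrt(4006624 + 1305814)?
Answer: sqrt(5312438) ≈ 2304.9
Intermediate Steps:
sqrt(4006624 + 1305814) = sqrt(5312438)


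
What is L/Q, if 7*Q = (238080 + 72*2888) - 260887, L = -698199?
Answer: -698199/26447 ≈ -26.400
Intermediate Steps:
Q = 26447 (Q = ((238080 + 72*2888) - 260887)/7 = ((238080 + 207936) - 260887)/7 = (446016 - 260887)/7 = (⅐)*185129 = 26447)
L/Q = -698199/26447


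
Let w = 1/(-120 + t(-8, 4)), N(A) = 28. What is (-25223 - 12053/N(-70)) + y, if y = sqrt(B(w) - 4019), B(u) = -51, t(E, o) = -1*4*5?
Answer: -718297/28 + I*sqrt(4070) ≈ -25653.0 + 63.797*I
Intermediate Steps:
t(E, o) = -20 (t(E, o) = -4*5 = -20)
w = -1/140 (w = 1/(-120 - 20) = 1/(-140) = -1/140 ≈ -0.0071429)
y = I*sqrt(4070) (y = sqrt(-51 - 4019) = sqrt(-4070) = I*sqrt(4070) ≈ 63.797*I)
(-25223 - 12053/N(-70)) + y = (-25223 - 12053/28) + I*sqrt(4070) = -718297/28 + I*sqrt(4070)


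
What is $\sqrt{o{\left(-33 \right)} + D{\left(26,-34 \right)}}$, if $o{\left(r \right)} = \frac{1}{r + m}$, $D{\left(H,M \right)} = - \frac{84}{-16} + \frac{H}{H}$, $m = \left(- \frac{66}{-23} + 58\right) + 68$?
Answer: $\frac{\sqrt{276085}}{210} \approx 2.5021$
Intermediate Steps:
$m = \frac{2964}{23}$ ($m = \left(\left(-66\right) \left(- \frac{1}{23}\right) + 58\right) + 68 = \left(\frac{66}{23} + 58\right) + 68 = \frac{1400}{23} + 68 = \frac{2964}{23} \approx 128.87$)
$D{\left(H,M \right)} = \frac{25}{4}$ ($D{\left(H,M \right)} = \left(-84\right) \left(- \frac{1}{16}\right) + 1 = \frac{21}{4} + 1 = \frac{25}{4}$)
$o{\left(r \right)} = \frac{1}{\frac{2964}{23} + r}$ ($o{\left(r \right)} = \frac{1}{r + \frac{2964}{23}} = \frac{1}{\frac{2964}{23} + r}$)
$\sqrt{o{\left(-33 \right)} + D{\left(26,-34 \right)}} = \sqrt{\frac{23}{2964 + 23 \left(-33\right)} + \frac{25}{4}} = \sqrt{\frac{23}{2964 - 759} + \frac{25}{4}} = \sqrt{\frac{23}{2205} + \frac{25}{4}} = \sqrt{\frac{55217}{8820}} = \frac{\sqrt{276085}}{210}$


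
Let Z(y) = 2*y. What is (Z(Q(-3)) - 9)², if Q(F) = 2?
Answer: 25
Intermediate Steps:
(Z(Q(-3)) - 9)² = (2*2 - 9)² = (4 - 9)² = (-5)² = 25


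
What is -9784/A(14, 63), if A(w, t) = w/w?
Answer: -9784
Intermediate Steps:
A(w, t) = 1
-9784/A(14, 63) = -9784/1 = -9784*1 = -9784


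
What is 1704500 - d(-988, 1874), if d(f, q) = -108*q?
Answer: 1906892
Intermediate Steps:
1704500 - d(-988, 1874) = 1704500 - (-108)*1874 = 1704500 - 1*(-202392) = 1704500 + 202392 = 1906892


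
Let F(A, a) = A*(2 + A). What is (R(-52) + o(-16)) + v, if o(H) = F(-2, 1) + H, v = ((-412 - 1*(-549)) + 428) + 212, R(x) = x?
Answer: 709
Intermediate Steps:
v = 777 (v = ((-412 + 549) + 428) + 212 = (137 + 428) + 212 = 565 + 212 = 777)
o(H) = H (o(H) = -2*(2 - 2) + H = -2*0 + H = 0 + H = H)
(R(-52) + o(-16)) + v = (-52 - 16) + 777 = -68 + 777 = 709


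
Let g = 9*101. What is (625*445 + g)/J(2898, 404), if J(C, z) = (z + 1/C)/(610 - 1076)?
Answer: -376826487912/1170793 ≈ -3.2186e+5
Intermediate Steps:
g = 909
J(C, z) = -z/466 - 1/(466*C) (J(C, z) = (z + 1/C)/(-466) = (z + 1/C)*(-1/466) = -z/466 - 1/(466*C))
(625*445 + g)/J(2898, 404) = (625*445 + 909)/(((1/466)*(-1 - 1*2898*404)/2898)) = (278125 + 909)/(((1/466)*(1/2898)*(-1 - 1170792))) = 279034/(((1/466)*(1/2898)*(-1170793))) = 279034/(-1170793/1350468) = 279034*(-1350468/1170793) = -376826487912/1170793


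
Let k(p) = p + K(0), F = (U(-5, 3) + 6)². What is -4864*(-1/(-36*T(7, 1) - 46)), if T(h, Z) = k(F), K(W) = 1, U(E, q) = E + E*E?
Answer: -2432/12209 ≈ -0.19920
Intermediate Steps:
U(E, q) = E + E²
F = 676 (F = (-5*(1 - 5) + 6)² = (-5*(-4) + 6)² = (20 + 6)² = 26² = 676)
k(p) = 1 + p (k(p) = p + 1 = 1 + p)
T(h, Z) = 677 (T(h, Z) = 1 + 676 = 677)
-4864*(-1/(-36*T(7, 1) - 46)) = -4864*(-1/(-36*677 - 46)) = -4864*(-1/(-24372 - 46)) = -4864/((-1*(-24418))) = -4864/24418 = -4864*1/24418 = -2432/12209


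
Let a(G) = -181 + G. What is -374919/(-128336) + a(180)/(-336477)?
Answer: 126151748699/43182112272 ≈ 2.9214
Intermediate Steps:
-374919/(-128336) + a(180)/(-336477) = -374919/(-128336) + (-181 + 180)/(-336477) = -374919*(-1/128336) - 1*(-1/336477) = 374919/128336 + 1/336477 = 126151748699/43182112272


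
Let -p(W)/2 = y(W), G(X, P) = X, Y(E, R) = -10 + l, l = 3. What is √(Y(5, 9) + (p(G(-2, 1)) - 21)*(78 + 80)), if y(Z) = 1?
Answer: I*√3641 ≈ 60.341*I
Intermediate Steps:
Y(E, R) = -7 (Y(E, R) = -10 + 3 = -7)
p(W) = -2 (p(W) = -2*1 = -2)
√(Y(5, 9) + (p(G(-2, 1)) - 21)*(78 + 80)) = √(-7 + (-2 - 21)*(78 + 80)) = √(-7 - 23*158) = √(-7 - 3634) = √(-3641) = I*√3641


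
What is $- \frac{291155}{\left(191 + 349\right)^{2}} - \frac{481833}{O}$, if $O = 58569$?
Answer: $- \frac{10503677333}{1138581360} \approx -9.2252$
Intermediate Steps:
$- \frac{291155}{\left(191 + 349\right)^{2}} - \frac{481833}{O} = - \frac{291155}{\left(191 + 349\right)^{2}} - \frac{481833}{58569} = - \frac{291155}{540^{2}} - \frac{160611}{19523} = - \frac{291155}{291600} - \frac{160611}{19523} = \left(-291155\right) \frac{1}{291600} - \frac{160611}{19523} = - \frac{58231}{58320} - \frac{160611}{19523} = - \frac{10503677333}{1138581360}$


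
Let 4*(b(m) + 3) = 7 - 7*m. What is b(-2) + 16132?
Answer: 64537/4 ≈ 16134.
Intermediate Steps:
b(m) = -5/4 - 7*m/4 (b(m) = -3 + (7 - 7*m)/4 = -3 + (7/4 - 7*m/4) = -5/4 - 7*m/4)
b(-2) + 16132 = (-5/4 - 7/4*(-2)) + 16132 = (-5/4 + 7/2) + 16132 = 9/4 + 16132 = 64537/4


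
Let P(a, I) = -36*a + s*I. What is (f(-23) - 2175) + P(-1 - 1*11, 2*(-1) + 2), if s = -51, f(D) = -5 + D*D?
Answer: -1219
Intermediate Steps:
f(D) = -5 + D²
P(a, I) = -51*I - 36*a (P(a, I) = -36*a - 51*I = -51*I - 36*a)
(f(-23) - 2175) + P(-1 - 1*11, 2*(-1) + 2) = ((-5 + (-23)²) - 2175) + (-51*(2*(-1) + 2) - 36*(-1 - 1*11)) = ((-5 + 529) - 2175) + (-51*(-2 + 2) - 36*(-1 - 11)) = (524 - 2175) + (-51*0 - 36*(-12)) = -1651 + (0 + 432) = -1651 + 432 = -1219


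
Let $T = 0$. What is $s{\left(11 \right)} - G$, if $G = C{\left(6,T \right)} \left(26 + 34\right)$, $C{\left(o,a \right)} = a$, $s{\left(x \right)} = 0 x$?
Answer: $0$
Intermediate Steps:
$s{\left(x \right)} = 0$
$G = 0$ ($G = 0 \left(26 + 34\right) = 0 \cdot 60 = 0$)
$s{\left(11 \right)} - G = 0 - 0 = 0 + 0 = 0$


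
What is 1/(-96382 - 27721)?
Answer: -1/124103 ≈ -8.0578e-6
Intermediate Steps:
1/(-96382 - 27721) = 1/(-124103) = -1/124103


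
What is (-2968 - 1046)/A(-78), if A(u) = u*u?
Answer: -223/338 ≈ -0.65976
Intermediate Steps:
A(u) = u²
(-2968 - 1046)/A(-78) = (-2968 - 1046)/((-78)²) = -4014/6084 = -4014*1/6084 = -223/338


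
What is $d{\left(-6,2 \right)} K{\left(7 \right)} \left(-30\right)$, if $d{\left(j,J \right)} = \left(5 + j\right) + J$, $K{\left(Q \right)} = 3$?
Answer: $-90$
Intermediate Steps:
$d{\left(j,J \right)} = 5 + J + j$
$d{\left(-6,2 \right)} K{\left(7 \right)} \left(-30\right) = \left(5 + 2 - 6\right) 3 \left(-30\right) = 1 \cdot 3 \left(-30\right) = 3 \left(-30\right) = -90$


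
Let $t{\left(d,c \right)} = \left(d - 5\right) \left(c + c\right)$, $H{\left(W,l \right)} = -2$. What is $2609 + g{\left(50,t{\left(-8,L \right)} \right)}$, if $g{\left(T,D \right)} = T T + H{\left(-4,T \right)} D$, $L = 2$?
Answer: $5213$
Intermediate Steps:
$t{\left(d,c \right)} = 2 c \left(-5 + d\right)$ ($t{\left(d,c \right)} = \left(-5 + d\right) 2 c = 2 c \left(-5 + d\right)$)
$g{\left(T,D \right)} = T^{2} - 2 D$ ($g{\left(T,D \right)} = T T - 2 D = T^{2} - 2 D$)
$2609 + g{\left(50,t{\left(-8,L \right)} \right)} = 2609 + \left(50^{2} - 2 \cdot 2 \cdot 2 \left(-5 - 8\right)\right) = 2609 + \left(2500 - 2 \cdot 2 \cdot 2 \left(-13\right)\right) = 2609 + \left(2500 - -104\right) = 2609 + \left(2500 + 104\right) = 2609 + 2604 = 5213$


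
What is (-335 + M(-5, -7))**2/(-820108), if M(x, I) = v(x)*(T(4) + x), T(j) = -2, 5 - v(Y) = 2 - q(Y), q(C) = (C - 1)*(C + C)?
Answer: -150544/205027 ≈ -0.73426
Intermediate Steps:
q(C) = 2*C*(-1 + C) (q(C) = (-1 + C)*(2*C) = 2*C*(-1 + C))
v(Y) = 3 + 2*Y*(-1 + Y) (v(Y) = 5 - (2 - 2*Y*(-1 + Y)) = 5 + (-2 + 2*Y*(-1 + Y)) = 3 + 2*Y*(-1 + Y))
M(x, I) = (-2 + x)*(3 + 2*x*(-1 + x)) (M(x, I) = (3 + 2*x*(-1 + x))*(-2 + x) = (-2 + x)*(3 + 2*x*(-1 + x)))
(-335 + M(-5, -7))**2/(-820108) = (-335 + (-2 - 5)*(3 + 2*(-5)*(-1 - 5)))**2/(-820108) = (-335 - 7*(3 + 2*(-5)*(-6)))**2*(-1/820108) = (-335 - 7*(3 + 60))**2*(-1/820108) = (-335 - 7*63)**2*(-1/820108) = (-335 - 441)**2*(-1/820108) = (-776)**2*(-1/820108) = 602176*(-1/820108) = -150544/205027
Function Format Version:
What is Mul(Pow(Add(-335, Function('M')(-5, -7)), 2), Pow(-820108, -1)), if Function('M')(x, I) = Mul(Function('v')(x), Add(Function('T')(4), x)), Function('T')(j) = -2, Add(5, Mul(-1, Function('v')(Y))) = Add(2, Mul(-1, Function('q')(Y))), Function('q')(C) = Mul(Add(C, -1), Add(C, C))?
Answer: Rational(-150544, 205027) ≈ -0.73426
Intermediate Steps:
Function('q')(C) = Mul(2, C, Add(-1, C)) (Function('q')(C) = Mul(Add(-1, C), Mul(2, C)) = Mul(2, C, Add(-1, C)))
Function('v')(Y) = Add(3, Mul(2, Y, Add(-1, Y))) (Function('v')(Y) = Add(5, Mul(-1, Add(2, Mul(-1, Mul(2, Y, Add(-1, Y)))))) = Add(5, Mul(-1, Add(2, Mul(-2, Y, Add(-1, Y))))) = Add(5, Add(-2, Mul(2, Y, Add(-1, Y)))) = Add(3, Mul(2, Y, Add(-1, Y))))
Function('M')(x, I) = Mul(Add(-2, x), Add(3, Mul(2, x, Add(-1, x)))) (Function('M')(x, I) = Mul(Add(3, Mul(2, x, Add(-1, x))), Add(-2, x)) = Mul(Add(-2, x), Add(3, Mul(2, x, Add(-1, x)))))
Mul(Pow(Add(-335, Function('M')(-5, -7)), 2), Pow(-820108, -1)) = Mul(Pow(Add(-335, Mul(Add(-2, -5), Add(3, Mul(2, -5, Add(-1, -5))))), 2), Pow(-820108, -1)) = Mul(Pow(Add(-335, Mul(-7, Add(3, Mul(2, -5, -6)))), 2), Rational(-1, 820108)) = Mul(Pow(Add(-335, Mul(-7, Add(3, 60))), 2), Rational(-1, 820108)) = Mul(Pow(Add(-335, Mul(-7, 63)), 2), Rational(-1, 820108)) = Mul(Pow(Add(-335, -441), 2), Rational(-1, 820108)) = Mul(Pow(-776, 2), Rational(-1, 820108)) = Mul(602176, Rational(-1, 820108)) = Rational(-150544, 205027)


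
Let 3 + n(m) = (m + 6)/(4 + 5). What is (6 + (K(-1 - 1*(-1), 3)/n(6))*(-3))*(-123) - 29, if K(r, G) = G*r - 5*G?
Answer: 2554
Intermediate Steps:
n(m) = -7/3 + m/9 (n(m) = -3 + (m + 6)/(4 + 5) = -3 + (6 + m)/9 = -3 + (6 + m)*(1/9) = -3 + (2/3 + m/9) = -7/3 + m/9)
K(r, G) = -5*G + G*r
(6 + (K(-1 - 1*(-1), 3)/n(6))*(-3))*(-123) - 29 = (6 + ((3*(-5 + (-1 - 1*(-1))))/(-7/3 + (1/9)*6))*(-3))*(-123) - 29 = (6 + ((3*(-5 + (-1 + 1)))/(-7/3 + 2/3))*(-3))*(-123) - 29 = (6 + ((3*(-5 + 0))/(-5/3))*(-3))*(-123) - 29 = (6 + ((3*(-5))*(-3/5))*(-3))*(-123) - 29 = (6 - 15*(-3/5)*(-3))*(-123) - 29 = (6 + 9*(-3))*(-123) - 29 = (6 - 27)*(-123) - 29 = -21*(-123) - 29 = 2583 - 29 = 2554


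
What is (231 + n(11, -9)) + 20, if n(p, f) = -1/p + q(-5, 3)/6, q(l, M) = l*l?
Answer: 16835/66 ≈ 255.08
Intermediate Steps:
q(l, M) = l²
n(p, f) = 25/6 - 1/p (n(p, f) = -1/p + (-5)²/6 = -1/p + 25*(⅙) = -1/p + 25/6 = 25/6 - 1/p)
(231 + n(11, -9)) + 20 = (231 + (25/6 - 1/11)) + 20 = (231 + 269/66) + 20 = 15515/66 + 20 = 16835/66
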